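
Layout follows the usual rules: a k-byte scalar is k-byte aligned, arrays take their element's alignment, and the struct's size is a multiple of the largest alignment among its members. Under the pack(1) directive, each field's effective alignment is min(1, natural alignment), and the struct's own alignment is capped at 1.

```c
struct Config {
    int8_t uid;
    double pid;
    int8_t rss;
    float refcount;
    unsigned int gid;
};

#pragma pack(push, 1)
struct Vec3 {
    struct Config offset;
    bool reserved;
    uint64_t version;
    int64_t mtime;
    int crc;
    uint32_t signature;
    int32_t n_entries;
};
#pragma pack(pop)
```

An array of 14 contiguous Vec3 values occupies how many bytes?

Config: @0: uid [1B, align 1] → 1; +7 pad (align 8); @8: pid [8B, align 8] → 16; @16: rss [1B, align 1] → 17; +3 pad (align 4); @20: refcount [4B, align 4] → 24; @24: gid [4B, align 4] → 28; +4 tail pad (align 8); size 32, align 8
@0: offset [32B, align 1] → 32
@32: reserved [1B, align 1] → 33
@33: version [8B, align 1] → 41
@41: mtime [8B, align 1] → 49
@49: crc [4B, align 1] → 53
@53: signature [4B, align 1] → 57
@57: n_entries [4B, align 1] → 61
size 61, align 1
array of 14: 14 × 61 = 854

854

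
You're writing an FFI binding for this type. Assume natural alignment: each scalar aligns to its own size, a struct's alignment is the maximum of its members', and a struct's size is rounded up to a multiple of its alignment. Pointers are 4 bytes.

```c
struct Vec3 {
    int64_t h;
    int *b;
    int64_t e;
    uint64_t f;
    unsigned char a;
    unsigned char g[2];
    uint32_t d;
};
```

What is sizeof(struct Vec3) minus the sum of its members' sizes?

5

0..8  h  (8B, 8-aligned)
8..12  b  (4B, 4-aligned)
12..16  -- padding (4B)
16..24  e  (8B, 8-aligned)
24..32  f  (8B, 8-aligned)
32..33  a  (1B, 1-aligned)
33..35  g  (2B, 1-aligned)
35..36  -- padding (1B)
36..40  d  (4B, 4-aligned)
sizeof = 40, alignof = 8
data bytes 35, size 40 → padding 5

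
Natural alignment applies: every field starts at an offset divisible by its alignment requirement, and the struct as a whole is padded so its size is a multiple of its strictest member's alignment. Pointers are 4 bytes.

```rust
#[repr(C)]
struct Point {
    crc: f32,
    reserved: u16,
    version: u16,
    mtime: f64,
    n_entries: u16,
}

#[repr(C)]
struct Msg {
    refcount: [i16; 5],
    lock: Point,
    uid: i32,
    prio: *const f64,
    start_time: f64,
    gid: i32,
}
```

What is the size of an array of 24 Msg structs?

1536

Point: 0..4  crc  (4B, 4-aligned); 4..6  reserved  (2B, 2-aligned); 6..8  version  (2B, 2-aligned); 8..16  mtime  (8B, 8-aligned); 16..18  n_entries  (2B, 2-aligned); 18..24  -- tail padding (6B); sizeof = 24, alignof = 8
0..10  refcount  (10B, 2-aligned)
10..16  -- padding (6B)
16..40  lock  (24B, 8-aligned)
40..44  uid  (4B, 4-aligned)
44..48  prio  (4B, 4-aligned)
48..56  start_time  (8B, 8-aligned)
56..60  gid  (4B, 4-aligned)
60..64  -- tail padding (4B)
sizeof = 64, alignof = 8
array of 24: 24 × 64 = 1536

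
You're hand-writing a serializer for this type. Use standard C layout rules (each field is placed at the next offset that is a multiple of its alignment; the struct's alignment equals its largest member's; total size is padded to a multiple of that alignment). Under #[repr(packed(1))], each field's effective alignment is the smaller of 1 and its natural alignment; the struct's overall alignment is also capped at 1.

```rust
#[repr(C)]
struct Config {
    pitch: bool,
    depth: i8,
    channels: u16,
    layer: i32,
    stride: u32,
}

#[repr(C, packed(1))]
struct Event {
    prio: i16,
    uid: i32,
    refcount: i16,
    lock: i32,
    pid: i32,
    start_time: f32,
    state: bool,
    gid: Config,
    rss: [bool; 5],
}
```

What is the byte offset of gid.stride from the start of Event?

Config: 0..1  pitch  (1B, 1-aligned); 1..2  depth  (1B, 1-aligned); 2..4  channels  (2B, 2-aligned); 4..8  layer  (4B, 4-aligned); 8..12  stride  (4B, 4-aligned); sizeof = 12, alignof = 4
0..2  prio  (2B, 1-aligned)
2..6  uid  (4B, 1-aligned)
6..8  refcount  (2B, 1-aligned)
8..12  lock  (4B, 1-aligned)
12..16  pid  (4B, 1-aligned)
16..20  start_time  (4B, 1-aligned)
20..21  state  (1B, 1-aligned)
21..33  gid  (12B, 1-aligned)
within Config: stride at 8
21 + 8 = 29

29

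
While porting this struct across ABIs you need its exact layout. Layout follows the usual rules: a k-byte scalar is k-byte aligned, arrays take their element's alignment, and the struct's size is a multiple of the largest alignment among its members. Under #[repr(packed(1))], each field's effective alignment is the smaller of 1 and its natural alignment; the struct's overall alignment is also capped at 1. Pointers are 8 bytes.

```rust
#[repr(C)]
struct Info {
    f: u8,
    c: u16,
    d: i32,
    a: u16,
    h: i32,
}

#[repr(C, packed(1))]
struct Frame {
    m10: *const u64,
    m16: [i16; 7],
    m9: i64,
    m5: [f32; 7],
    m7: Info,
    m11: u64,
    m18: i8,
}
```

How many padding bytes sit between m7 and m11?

Info: @0: f [1B, align 1] → 1; +1 pad (align 2); @2: c [2B, align 2] → 4; @4: d [4B, align 4] → 8; @8: a [2B, align 2] → 10; +2 pad (align 4); @12: h [4B, align 4] → 16; size 16, align 4
@0: m10 [8B, align 1] → 8
@8: m16 [14B, align 1] → 22
@22: m9 [8B, align 1] → 30
@30: m5 [28B, align 1] → 58
@58: m7 [16B, align 1] → 74
@74: m11 [8B, align 1] → 82

0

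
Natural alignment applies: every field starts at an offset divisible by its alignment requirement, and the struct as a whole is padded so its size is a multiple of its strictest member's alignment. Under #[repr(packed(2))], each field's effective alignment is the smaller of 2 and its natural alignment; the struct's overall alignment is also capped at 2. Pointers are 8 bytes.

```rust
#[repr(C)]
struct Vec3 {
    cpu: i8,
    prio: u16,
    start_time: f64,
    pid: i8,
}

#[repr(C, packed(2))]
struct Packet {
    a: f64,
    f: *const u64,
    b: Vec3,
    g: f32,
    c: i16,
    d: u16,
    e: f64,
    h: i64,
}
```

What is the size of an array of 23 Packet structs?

1472

Vec3: @0: cpu [1B, align 1] → 1; +1 pad (align 2); @2: prio [2B, align 2] → 4; +4 pad (align 8); @8: start_time [8B, align 8] → 16; @16: pid [1B, align 1] → 17; +7 tail pad (align 8); size 24, align 8
@0: a [8B, align 2] → 8
@8: f [8B, align 2] → 16
@16: b [24B, align 2] → 40
@40: g [4B, align 2] → 44
@44: c [2B, align 2] → 46
@46: d [2B, align 2] → 48
@48: e [8B, align 2] → 56
@56: h [8B, align 2] → 64
size 64, align 2
array of 23: 23 × 64 = 1472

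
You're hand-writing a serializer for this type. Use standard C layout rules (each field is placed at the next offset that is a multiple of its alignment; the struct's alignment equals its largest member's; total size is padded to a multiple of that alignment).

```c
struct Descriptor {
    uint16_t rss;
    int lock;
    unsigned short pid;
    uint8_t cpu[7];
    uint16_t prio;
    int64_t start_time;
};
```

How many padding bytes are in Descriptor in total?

7

@0: rss [2B, align 2] → 2
+2 pad (align 4)
@4: lock [4B, align 4] → 8
@8: pid [2B, align 2] → 10
@10: cpu [7B, align 1] → 17
+1 pad (align 2)
@18: prio [2B, align 2] → 20
+4 pad (align 8)
@24: start_time [8B, align 8] → 32
size 32, align 8
data bytes 25, size 32 → padding 7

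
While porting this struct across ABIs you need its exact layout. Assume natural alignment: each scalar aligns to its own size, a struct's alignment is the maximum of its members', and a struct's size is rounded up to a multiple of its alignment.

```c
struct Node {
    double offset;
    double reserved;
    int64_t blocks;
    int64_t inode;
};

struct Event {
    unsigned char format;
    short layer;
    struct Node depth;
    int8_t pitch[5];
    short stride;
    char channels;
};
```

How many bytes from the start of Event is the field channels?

Node: 0..8  offset  (8B, 8-aligned); 8..16  reserved  (8B, 8-aligned); 16..24  blocks  (8B, 8-aligned); 24..32  inode  (8B, 8-aligned); sizeof = 32, alignof = 8
0..1  format  (1B, 1-aligned)
1..2  -- padding (1B)
2..4  layer  (2B, 2-aligned)
4..8  -- padding (4B)
8..40  depth  (32B, 8-aligned)
40..45  pitch  (5B, 1-aligned)
45..46  -- padding (1B)
46..48  stride  (2B, 2-aligned)
48..49  channels  (1B, 1-aligned)

48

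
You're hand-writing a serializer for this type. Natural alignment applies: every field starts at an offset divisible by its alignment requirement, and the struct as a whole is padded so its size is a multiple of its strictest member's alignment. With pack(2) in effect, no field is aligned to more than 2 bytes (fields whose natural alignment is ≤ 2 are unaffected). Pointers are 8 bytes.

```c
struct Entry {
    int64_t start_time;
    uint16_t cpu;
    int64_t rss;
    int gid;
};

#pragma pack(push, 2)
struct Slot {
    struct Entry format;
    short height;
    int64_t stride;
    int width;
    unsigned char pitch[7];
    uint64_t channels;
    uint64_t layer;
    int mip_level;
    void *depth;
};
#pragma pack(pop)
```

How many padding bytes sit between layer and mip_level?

0

Entry: start_time at 0 (size 8, align 8) → ends 8; cpu at 8 (size 2, align 2) → ends 10; pad 6 to align 8 for rss; rss at 16 (size 8, align 8) → ends 24; gid at 24 (size 4, align 4) → ends 28; tail pad 4 to reach multiple of 8; total 32 bytes, alignment 8
format at 0 (size 32, align 2) → ends 32
height at 32 (size 2, align 2) → ends 34
stride at 34 (size 8, align 2) → ends 42
width at 42 (size 4, align 2) → ends 46
pitch at 46 (size 7, align 1) → ends 53
pad 1 to align 2 for channels
channels at 54 (size 8, align 2) → ends 62
layer at 62 (size 8, align 2) → ends 70
mip_level at 70 (size 4, align 2) → ends 74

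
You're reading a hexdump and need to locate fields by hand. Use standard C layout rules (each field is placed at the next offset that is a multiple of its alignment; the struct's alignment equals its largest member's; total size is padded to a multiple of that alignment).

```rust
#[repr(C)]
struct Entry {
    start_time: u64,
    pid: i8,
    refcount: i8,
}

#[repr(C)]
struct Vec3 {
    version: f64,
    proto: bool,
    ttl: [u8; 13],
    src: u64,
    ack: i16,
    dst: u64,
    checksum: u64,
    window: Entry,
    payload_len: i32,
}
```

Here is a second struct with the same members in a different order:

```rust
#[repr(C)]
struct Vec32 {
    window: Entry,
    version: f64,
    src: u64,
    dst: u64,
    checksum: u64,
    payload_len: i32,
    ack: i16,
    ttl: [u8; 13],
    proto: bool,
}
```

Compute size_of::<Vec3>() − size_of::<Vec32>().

Entry: start_time at 0 (size 8, align 8) → ends 8; pid at 8 (size 1, align 1) → ends 9; refcount at 9 (size 1, align 1) → ends 10; tail pad 6 to reach multiple of 8; total 16 bytes, alignment 8
version at 0 (size 8, align 8) → ends 8
proto at 8 (size 1, align 1) → ends 9
ttl at 9 (size 13, align 1) → ends 22
pad 2 to align 8 for src
src at 24 (size 8, align 8) → ends 32
ack at 32 (size 2, align 2) → ends 34
pad 6 to align 8 for dst
dst at 40 (size 8, align 8) → ends 48
checksum at 48 (size 8, align 8) → ends 56
window at 56 (size 16, align 8) → ends 72
payload_len at 72 (size 4, align 4) → ends 76
tail pad 4 to reach multiple of 8
total 80 bytes, alignment 8
— Vec32 —
window at 0 (size 16, align 8) → ends 16
version at 16 (size 8, align 8) → ends 24
src at 24 (size 8, align 8) → ends 32
dst at 32 (size 8, align 8) → ends 40
checksum at 40 (size 8, align 8) → ends 48
payload_len at 48 (size 4, align 4) → ends 52
ack at 52 (size 2, align 2) → ends 54
ttl at 54 (size 13, align 1) → ends 67
proto at 67 (size 1, align 1) → ends 68
tail pad 4 to reach multiple of 8
total 72 bytes, alignment 8
80 − 72 = 8

8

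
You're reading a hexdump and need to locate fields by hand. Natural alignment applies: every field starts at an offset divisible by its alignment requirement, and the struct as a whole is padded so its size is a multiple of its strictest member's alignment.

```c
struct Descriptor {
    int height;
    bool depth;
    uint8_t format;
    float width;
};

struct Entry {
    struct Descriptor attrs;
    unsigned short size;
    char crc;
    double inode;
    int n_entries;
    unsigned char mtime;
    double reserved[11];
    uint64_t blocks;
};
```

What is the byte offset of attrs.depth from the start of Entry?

4

Descriptor: 0..4  height  (4B, 4-aligned); 4..5  depth  (1B, 1-aligned); 5..6  format  (1B, 1-aligned); 6..8  -- padding (2B); 8..12  width  (4B, 4-aligned); sizeof = 12, alignof = 4
0..12  attrs  (12B, 4-aligned)
within Descriptor: depth at 4
0 + 4 = 4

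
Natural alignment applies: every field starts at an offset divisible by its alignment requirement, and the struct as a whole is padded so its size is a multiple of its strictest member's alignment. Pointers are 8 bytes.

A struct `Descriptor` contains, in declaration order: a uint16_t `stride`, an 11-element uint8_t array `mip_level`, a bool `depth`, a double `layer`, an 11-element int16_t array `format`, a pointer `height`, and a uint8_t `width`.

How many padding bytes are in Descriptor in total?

11

0..2  stride  (2B, 2-aligned)
2..13  mip_level  (11B, 1-aligned)
13..14  depth  (1B, 1-aligned)
14..16  -- padding (2B)
16..24  layer  (8B, 8-aligned)
24..46  format  (22B, 2-aligned)
46..48  -- padding (2B)
48..56  height  (8B, 8-aligned)
56..57  width  (1B, 1-aligned)
57..64  -- tail padding (7B)
sizeof = 64, alignof = 8
data bytes 53, size 64 → padding 11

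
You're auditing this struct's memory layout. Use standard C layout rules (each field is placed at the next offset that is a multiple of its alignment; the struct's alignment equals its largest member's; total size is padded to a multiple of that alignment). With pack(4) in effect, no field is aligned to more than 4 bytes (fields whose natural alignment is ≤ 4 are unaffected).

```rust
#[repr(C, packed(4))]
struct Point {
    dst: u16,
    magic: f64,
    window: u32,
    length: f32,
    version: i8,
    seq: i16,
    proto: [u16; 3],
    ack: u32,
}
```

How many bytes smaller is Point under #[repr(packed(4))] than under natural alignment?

4

natural layout:
  dst at 0 (size 2, align 2) → ends 2
  pad 6 to align 8 for magic
  magic at 8 (size 8, align 8) → ends 16
  window at 16 (size 4, align 4) → ends 20
  length at 20 (size 4, align 4) → ends 24
  version at 24 (size 1, align 1) → ends 25
  pad 1 to align 2 for seq
  seq at 26 (size 2, align 2) → ends 28
  proto at 28 (size 6, align 2) → ends 34
  pad 2 to align 4 for ack
  ack at 36 (size 4, align 4) → ends 40
  total 40 bytes, alignment 8
packed(4) layout:
  dst at 0 (size 2, align 2) → ends 2
  pad 2 to align 4 for magic
  magic at 4 (size 8, align 4) → ends 12
  window at 12 (size 4, align 4) → ends 16
  length at 16 (size 4, align 4) → ends 20
  version at 20 (size 1, align 1) → ends 21
  pad 1 to align 2 for seq
  seq at 22 (size 2, align 2) → ends 24
  proto at 24 (size 6, align 2) → ends 30
  pad 2 to align 4 for ack
  ack at 32 (size 4, align 4) → ends 36
  total 36 bytes, alignment 4
40 − 36 = 4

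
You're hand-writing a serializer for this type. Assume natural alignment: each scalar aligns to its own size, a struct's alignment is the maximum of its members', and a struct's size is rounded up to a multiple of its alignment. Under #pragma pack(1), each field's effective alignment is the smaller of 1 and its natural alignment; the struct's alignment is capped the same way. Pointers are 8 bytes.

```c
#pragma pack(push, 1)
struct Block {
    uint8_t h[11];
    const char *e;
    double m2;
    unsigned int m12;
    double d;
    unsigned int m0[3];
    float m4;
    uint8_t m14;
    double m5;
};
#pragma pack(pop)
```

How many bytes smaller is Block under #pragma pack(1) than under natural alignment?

natural layout:
  0..11  h  (11B, 1-aligned)
  11..16  -- padding (5B)
  16..24  e  (8B, 8-aligned)
  24..32  m2  (8B, 8-aligned)
  32..36  m12  (4B, 4-aligned)
  36..40  -- padding (4B)
  40..48  d  (8B, 8-aligned)
  48..60  m0  (12B, 4-aligned)
  60..64  m4  (4B, 4-aligned)
  64..65  m14  (1B, 1-aligned)
  65..72  -- padding (7B)
  72..80  m5  (8B, 8-aligned)
  sizeof = 80, alignof = 8
packed(1) layout:
  0..11  h  (11B, 1-aligned)
  11..19  e  (8B, 1-aligned)
  19..27  m2  (8B, 1-aligned)
  27..31  m12  (4B, 1-aligned)
  31..39  d  (8B, 1-aligned)
  39..51  m0  (12B, 1-aligned)
  51..55  m4  (4B, 1-aligned)
  55..56  m14  (1B, 1-aligned)
  56..64  m5  (8B, 1-aligned)
  sizeof = 64, alignof = 1
80 − 64 = 16

16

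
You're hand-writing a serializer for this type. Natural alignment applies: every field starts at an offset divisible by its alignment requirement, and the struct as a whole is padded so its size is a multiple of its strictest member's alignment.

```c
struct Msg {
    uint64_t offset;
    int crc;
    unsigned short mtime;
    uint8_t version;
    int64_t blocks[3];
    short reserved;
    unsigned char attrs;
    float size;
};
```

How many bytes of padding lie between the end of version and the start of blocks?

0..8  offset  (8B, 8-aligned)
8..12  crc  (4B, 4-aligned)
12..14  mtime  (2B, 2-aligned)
14..15  version  (1B, 1-aligned)
15..16  -- padding (1B)
16..40  blocks  (24B, 8-aligned)

1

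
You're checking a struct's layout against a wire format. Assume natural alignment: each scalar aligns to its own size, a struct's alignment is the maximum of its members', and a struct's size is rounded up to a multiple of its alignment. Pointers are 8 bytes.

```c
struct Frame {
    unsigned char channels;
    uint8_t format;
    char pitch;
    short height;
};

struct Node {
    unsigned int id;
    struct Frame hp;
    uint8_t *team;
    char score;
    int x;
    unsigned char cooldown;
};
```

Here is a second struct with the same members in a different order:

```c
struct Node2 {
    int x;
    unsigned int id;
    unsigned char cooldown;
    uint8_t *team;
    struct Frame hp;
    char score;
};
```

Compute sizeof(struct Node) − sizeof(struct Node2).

Frame: @0: channels [1B, align 1] → 1; @1: format [1B, align 1] → 2; @2: pitch [1B, align 1] → 3; +1 pad (align 2); @4: height [2B, align 2] → 6; size 6, align 2
@0: id [4B, align 4] → 4
@4: hp [6B, align 2] → 10
+6 pad (align 8)
@16: team [8B, align 8] → 24
@24: score [1B, align 1] → 25
+3 pad (align 4)
@28: x [4B, align 4] → 32
@32: cooldown [1B, align 1] → 33
+7 tail pad (align 8)
size 40, align 8
— Node2 —
@0: x [4B, align 4] → 4
@4: id [4B, align 4] → 8
@8: cooldown [1B, align 1] → 9
+7 pad (align 8)
@16: team [8B, align 8] → 24
@24: hp [6B, align 2] → 30
@30: score [1B, align 1] → 31
+1 tail pad (align 8)
size 32, align 8
40 − 32 = 8

8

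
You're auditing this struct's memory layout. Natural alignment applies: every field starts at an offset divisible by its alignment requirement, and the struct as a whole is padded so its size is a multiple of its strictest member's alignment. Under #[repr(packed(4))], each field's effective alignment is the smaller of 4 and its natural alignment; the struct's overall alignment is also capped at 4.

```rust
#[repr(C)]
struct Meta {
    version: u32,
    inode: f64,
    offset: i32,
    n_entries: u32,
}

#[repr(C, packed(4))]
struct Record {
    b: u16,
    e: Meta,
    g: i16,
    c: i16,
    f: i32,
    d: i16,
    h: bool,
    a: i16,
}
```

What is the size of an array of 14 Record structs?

Meta: @0: version [4B, align 4] → 4; +4 pad (align 8); @8: inode [8B, align 8] → 16; @16: offset [4B, align 4] → 20; @20: n_entries [4B, align 4] → 24; size 24, align 8
@0: b [2B, align 2] → 2
+2 pad (align 4)
@4: e [24B, align 4] → 28
@28: g [2B, align 2] → 30
@30: c [2B, align 2] → 32
@32: f [4B, align 4] → 36
@36: d [2B, align 2] → 38
@38: h [1B, align 1] → 39
+1 pad (align 2)
@40: a [2B, align 2] → 42
+2 tail pad (align 4)
size 44, align 4
array of 14: 14 × 44 = 616

616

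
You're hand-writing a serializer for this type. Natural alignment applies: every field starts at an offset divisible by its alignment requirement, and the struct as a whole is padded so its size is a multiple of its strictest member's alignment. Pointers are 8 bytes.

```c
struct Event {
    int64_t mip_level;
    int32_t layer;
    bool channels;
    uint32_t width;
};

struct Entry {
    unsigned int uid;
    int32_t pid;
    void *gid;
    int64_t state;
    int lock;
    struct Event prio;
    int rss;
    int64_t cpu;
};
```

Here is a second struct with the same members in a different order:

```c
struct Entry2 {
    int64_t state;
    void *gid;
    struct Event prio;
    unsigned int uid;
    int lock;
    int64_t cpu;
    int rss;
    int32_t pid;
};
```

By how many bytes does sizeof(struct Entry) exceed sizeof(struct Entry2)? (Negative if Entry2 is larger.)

8

Event: @0: mip_level [8B, align 8] → 8; @8: layer [4B, align 4] → 12; @12: channels [1B, align 1] → 13; +3 pad (align 4); @16: width [4B, align 4] → 20; +4 tail pad (align 8); size 24, align 8
@0: uid [4B, align 4] → 4
@4: pid [4B, align 4] → 8
@8: gid [8B, align 8] → 16
@16: state [8B, align 8] → 24
@24: lock [4B, align 4] → 28
+4 pad (align 8)
@32: prio [24B, align 8] → 56
@56: rss [4B, align 4] → 60
+4 pad (align 8)
@64: cpu [8B, align 8] → 72
size 72, align 8
— Entry2 —
@0: state [8B, align 8] → 8
@8: gid [8B, align 8] → 16
@16: prio [24B, align 8] → 40
@40: uid [4B, align 4] → 44
@44: lock [4B, align 4] → 48
@48: cpu [8B, align 8] → 56
@56: rss [4B, align 4] → 60
@60: pid [4B, align 4] → 64
size 64, align 8
72 − 64 = 8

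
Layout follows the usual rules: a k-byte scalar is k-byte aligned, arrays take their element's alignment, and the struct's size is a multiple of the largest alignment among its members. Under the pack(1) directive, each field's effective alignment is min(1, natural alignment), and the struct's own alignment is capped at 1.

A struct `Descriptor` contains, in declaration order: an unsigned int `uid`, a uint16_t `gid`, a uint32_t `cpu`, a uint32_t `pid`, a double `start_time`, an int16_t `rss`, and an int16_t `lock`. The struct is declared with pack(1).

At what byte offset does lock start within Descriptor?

24

@0: uid [4B, align 1] → 4
@4: gid [2B, align 1] → 6
@6: cpu [4B, align 1] → 10
@10: pid [4B, align 1] → 14
@14: start_time [8B, align 1] → 22
@22: rss [2B, align 1] → 24
@24: lock [2B, align 1] → 26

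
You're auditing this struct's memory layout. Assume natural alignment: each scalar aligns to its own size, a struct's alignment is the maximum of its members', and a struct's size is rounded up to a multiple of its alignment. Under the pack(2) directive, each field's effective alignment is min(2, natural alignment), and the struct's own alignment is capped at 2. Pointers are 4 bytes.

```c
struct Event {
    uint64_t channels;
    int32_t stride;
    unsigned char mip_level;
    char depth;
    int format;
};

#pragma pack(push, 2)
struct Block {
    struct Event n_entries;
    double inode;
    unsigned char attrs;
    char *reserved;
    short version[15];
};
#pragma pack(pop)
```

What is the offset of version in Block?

Event: @0: channels [8B, align 8] → 8; @8: stride [4B, align 4] → 12; @12: mip_level [1B, align 1] → 13; @13: depth [1B, align 1] → 14; +2 pad (align 4); @16: format [4B, align 4] → 20; +4 tail pad (align 8); size 24, align 8
@0: n_entries [24B, align 2] → 24
@24: inode [8B, align 2] → 32
@32: attrs [1B, align 1] → 33
+1 pad (align 2)
@34: reserved [4B, align 2] → 38
@38: version [30B, align 2] → 68

38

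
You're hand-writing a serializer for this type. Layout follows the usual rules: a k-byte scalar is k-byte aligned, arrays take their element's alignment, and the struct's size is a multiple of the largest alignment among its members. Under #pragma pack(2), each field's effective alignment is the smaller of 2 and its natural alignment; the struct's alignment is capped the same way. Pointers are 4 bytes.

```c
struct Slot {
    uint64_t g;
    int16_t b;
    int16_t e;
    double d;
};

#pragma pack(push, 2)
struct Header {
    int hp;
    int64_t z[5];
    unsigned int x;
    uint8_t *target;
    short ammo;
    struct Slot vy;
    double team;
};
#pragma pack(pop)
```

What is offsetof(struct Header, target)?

48

Slot: @0: g [8B, align 8] → 8; @8: b [2B, align 2] → 10; @10: e [2B, align 2] → 12; +4 pad (align 8); @16: d [8B, align 8] → 24; size 24, align 8
@0: hp [4B, align 2] → 4
@4: z [40B, align 2] → 44
@44: x [4B, align 2] → 48
@48: target [4B, align 2] → 52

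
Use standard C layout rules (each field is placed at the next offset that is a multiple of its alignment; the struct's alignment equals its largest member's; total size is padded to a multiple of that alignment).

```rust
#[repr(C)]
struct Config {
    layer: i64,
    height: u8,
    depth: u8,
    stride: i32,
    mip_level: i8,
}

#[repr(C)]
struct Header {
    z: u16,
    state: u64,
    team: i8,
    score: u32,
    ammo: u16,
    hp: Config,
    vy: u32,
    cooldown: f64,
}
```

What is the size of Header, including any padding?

72 bytes

Config: layer at 0 (size 8, align 8) → ends 8; height at 8 (size 1, align 1) → ends 9; depth at 9 (size 1, align 1) → ends 10; pad 2 to align 4 for stride; stride at 12 (size 4, align 4) → ends 16; mip_level at 16 (size 1, align 1) → ends 17; tail pad 7 to reach multiple of 8; total 24 bytes, alignment 8
z at 0 (size 2, align 2) → ends 2
pad 6 to align 8 for state
state at 8 (size 8, align 8) → ends 16
team at 16 (size 1, align 1) → ends 17
pad 3 to align 4 for score
score at 20 (size 4, align 4) → ends 24
ammo at 24 (size 2, align 2) → ends 26
pad 6 to align 8 for hp
hp at 32 (size 24, align 8) → ends 56
vy at 56 (size 4, align 4) → ends 60
pad 4 to align 8 for cooldown
cooldown at 64 (size 8, align 8) → ends 72
total 72 bytes, alignment 8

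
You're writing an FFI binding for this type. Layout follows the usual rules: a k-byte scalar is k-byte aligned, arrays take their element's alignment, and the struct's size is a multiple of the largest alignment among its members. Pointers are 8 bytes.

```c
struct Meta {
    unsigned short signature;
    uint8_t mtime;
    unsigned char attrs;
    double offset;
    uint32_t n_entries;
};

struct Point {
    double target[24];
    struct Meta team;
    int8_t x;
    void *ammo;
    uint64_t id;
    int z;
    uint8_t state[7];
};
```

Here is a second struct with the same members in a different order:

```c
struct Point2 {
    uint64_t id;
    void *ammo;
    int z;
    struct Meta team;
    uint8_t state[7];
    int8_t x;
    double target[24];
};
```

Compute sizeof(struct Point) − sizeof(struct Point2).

8

Meta: 0..2  signature  (2B, 2-aligned); 2..3  mtime  (1B, 1-aligned); 3..4  attrs  (1B, 1-aligned); 4..8  -- padding (4B); 8..16  offset  (8B, 8-aligned); 16..20  n_entries  (4B, 4-aligned); 20..24  -- tail padding (4B); sizeof = 24, alignof = 8
0..192  target  (192B, 8-aligned)
192..216  team  (24B, 8-aligned)
216..217  x  (1B, 1-aligned)
217..224  -- padding (7B)
224..232  ammo  (8B, 8-aligned)
232..240  id  (8B, 8-aligned)
240..244  z  (4B, 4-aligned)
244..251  state  (7B, 1-aligned)
251..256  -- tail padding (5B)
sizeof = 256, alignof = 8
— Point2 —
0..8  id  (8B, 8-aligned)
8..16  ammo  (8B, 8-aligned)
16..20  z  (4B, 4-aligned)
20..24  -- padding (4B)
24..48  team  (24B, 8-aligned)
48..55  state  (7B, 1-aligned)
55..56  x  (1B, 1-aligned)
56..248  target  (192B, 8-aligned)
sizeof = 248, alignof = 8
256 − 248 = 8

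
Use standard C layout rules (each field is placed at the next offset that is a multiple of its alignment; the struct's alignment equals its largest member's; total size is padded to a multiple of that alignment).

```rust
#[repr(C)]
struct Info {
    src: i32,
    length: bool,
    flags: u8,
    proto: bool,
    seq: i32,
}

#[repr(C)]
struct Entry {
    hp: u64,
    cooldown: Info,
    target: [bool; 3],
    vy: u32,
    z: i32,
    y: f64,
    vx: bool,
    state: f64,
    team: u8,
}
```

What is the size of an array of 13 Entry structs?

832

Info: 0..4  src  (4B, 4-aligned); 4..5  length  (1B, 1-aligned); 5..6  flags  (1B, 1-aligned); 6..7  proto  (1B, 1-aligned); 7..8  -- padding (1B); 8..12  seq  (4B, 4-aligned); sizeof = 12, alignof = 4
0..8  hp  (8B, 8-aligned)
8..20  cooldown  (12B, 4-aligned)
20..23  target  (3B, 1-aligned)
23..24  -- padding (1B)
24..28  vy  (4B, 4-aligned)
28..32  z  (4B, 4-aligned)
32..40  y  (8B, 8-aligned)
40..41  vx  (1B, 1-aligned)
41..48  -- padding (7B)
48..56  state  (8B, 8-aligned)
56..57  team  (1B, 1-aligned)
57..64  -- tail padding (7B)
sizeof = 64, alignof = 8
array of 13: 13 × 64 = 832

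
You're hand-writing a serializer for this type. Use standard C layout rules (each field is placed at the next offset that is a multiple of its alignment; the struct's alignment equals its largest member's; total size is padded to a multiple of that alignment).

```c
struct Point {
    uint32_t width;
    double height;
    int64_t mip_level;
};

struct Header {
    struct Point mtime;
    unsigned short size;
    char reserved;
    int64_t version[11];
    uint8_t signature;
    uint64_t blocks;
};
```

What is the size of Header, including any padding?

Point: width at 0 (size 4, align 4) → ends 4; pad 4 to align 8 for height; height at 8 (size 8, align 8) → ends 16; mip_level at 16 (size 8, align 8) → ends 24; total 24 bytes, alignment 8
mtime at 0 (size 24, align 8) → ends 24
size at 24 (size 2, align 2) → ends 26
reserved at 26 (size 1, align 1) → ends 27
pad 5 to align 8 for version
version at 32 (size 88, align 8) → ends 120
signature at 120 (size 1, align 1) → ends 121
pad 7 to align 8 for blocks
blocks at 128 (size 8, align 8) → ends 136
total 136 bytes, alignment 8

136 bytes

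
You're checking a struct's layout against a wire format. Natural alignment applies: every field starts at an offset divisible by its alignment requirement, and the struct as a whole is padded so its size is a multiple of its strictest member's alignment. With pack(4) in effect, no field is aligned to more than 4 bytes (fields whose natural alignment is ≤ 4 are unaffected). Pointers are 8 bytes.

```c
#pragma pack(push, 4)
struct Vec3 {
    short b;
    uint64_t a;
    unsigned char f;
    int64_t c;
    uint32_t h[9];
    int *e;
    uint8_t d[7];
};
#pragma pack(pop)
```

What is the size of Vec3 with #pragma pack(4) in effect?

0..2  b  (2B, 2-aligned)
2..4  -- padding (2B)
4..12  a  (8B, 4-aligned)
12..13  f  (1B, 1-aligned)
13..16  -- padding (3B)
16..24  c  (8B, 4-aligned)
24..60  h  (36B, 4-aligned)
60..68  e  (8B, 4-aligned)
68..75  d  (7B, 1-aligned)
75..76  -- tail padding (1B)
sizeof = 76, alignof = 4

76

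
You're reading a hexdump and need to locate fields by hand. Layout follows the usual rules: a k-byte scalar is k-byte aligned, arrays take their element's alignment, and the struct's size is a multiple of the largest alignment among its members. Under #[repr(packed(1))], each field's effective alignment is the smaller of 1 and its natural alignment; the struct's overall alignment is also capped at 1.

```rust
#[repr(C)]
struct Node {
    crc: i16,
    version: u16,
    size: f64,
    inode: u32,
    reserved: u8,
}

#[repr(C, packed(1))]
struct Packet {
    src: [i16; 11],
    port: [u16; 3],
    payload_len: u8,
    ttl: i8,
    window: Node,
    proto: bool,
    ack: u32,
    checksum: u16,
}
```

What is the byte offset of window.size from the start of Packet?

Node: @0: crc [2B, align 2] → 2; @2: version [2B, align 2] → 4; +4 pad (align 8); @8: size [8B, align 8] → 16; @16: inode [4B, align 4] → 20; @20: reserved [1B, align 1] → 21; +3 tail pad (align 8); size 24, align 8
@0: src [22B, align 1] → 22
@22: port [6B, align 1] → 28
@28: payload_len [1B, align 1] → 29
@29: ttl [1B, align 1] → 30
@30: window [24B, align 1] → 54
within Node: size at 8
30 + 8 = 38

38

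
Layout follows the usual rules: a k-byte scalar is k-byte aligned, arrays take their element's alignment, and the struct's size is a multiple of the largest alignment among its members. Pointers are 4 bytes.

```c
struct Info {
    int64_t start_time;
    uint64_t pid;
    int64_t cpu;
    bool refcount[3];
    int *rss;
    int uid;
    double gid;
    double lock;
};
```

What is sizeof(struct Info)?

56 bytes

start_time at 0 (size 8, align 8) → ends 8
pid at 8 (size 8, align 8) → ends 16
cpu at 16 (size 8, align 8) → ends 24
refcount at 24 (size 3, align 1) → ends 27
pad 1 to align 4 for rss
rss at 28 (size 4, align 4) → ends 32
uid at 32 (size 4, align 4) → ends 36
pad 4 to align 8 for gid
gid at 40 (size 8, align 8) → ends 48
lock at 48 (size 8, align 8) → ends 56
total 56 bytes, alignment 8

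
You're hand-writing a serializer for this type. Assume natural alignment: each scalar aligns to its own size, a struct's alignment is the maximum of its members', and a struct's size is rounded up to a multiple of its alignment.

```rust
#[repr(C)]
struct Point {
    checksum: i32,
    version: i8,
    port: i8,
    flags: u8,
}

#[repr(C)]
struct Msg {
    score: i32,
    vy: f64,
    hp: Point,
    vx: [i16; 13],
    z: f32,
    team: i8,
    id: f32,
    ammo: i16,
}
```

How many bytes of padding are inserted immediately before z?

Point: 0..4  checksum  (4B, 4-aligned); 4..5  version  (1B, 1-aligned); 5..6  port  (1B, 1-aligned); 6..7  flags  (1B, 1-aligned); 7..8  -- tail padding (1B); sizeof = 8, alignof = 4
0..4  score  (4B, 4-aligned)
4..8  -- padding (4B)
8..16  vy  (8B, 8-aligned)
16..24  hp  (8B, 4-aligned)
24..50  vx  (26B, 2-aligned)
50..52  -- padding (2B)
52..56  z  (4B, 4-aligned)

2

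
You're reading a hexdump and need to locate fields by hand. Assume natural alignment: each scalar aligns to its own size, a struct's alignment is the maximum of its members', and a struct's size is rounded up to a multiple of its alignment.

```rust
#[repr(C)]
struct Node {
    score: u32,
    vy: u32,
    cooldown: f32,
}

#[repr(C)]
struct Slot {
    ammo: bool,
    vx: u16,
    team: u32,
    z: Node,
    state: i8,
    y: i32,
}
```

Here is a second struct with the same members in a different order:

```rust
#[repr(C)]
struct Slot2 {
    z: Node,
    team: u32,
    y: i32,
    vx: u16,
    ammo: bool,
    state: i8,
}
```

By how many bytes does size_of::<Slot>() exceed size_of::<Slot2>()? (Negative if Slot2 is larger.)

4

Node: score at 0 (size 4, align 4) → ends 4; vy at 4 (size 4, align 4) → ends 8; cooldown at 8 (size 4, align 4) → ends 12; total 12 bytes, alignment 4
ammo at 0 (size 1, align 1) → ends 1
pad 1 to align 2 for vx
vx at 2 (size 2, align 2) → ends 4
team at 4 (size 4, align 4) → ends 8
z at 8 (size 12, align 4) → ends 20
state at 20 (size 1, align 1) → ends 21
pad 3 to align 4 for y
y at 24 (size 4, align 4) → ends 28
total 28 bytes, alignment 4
— Slot2 —
z at 0 (size 12, align 4) → ends 12
team at 12 (size 4, align 4) → ends 16
y at 16 (size 4, align 4) → ends 20
vx at 20 (size 2, align 2) → ends 22
ammo at 22 (size 1, align 1) → ends 23
state at 23 (size 1, align 1) → ends 24
total 24 bytes, alignment 4
28 − 24 = 4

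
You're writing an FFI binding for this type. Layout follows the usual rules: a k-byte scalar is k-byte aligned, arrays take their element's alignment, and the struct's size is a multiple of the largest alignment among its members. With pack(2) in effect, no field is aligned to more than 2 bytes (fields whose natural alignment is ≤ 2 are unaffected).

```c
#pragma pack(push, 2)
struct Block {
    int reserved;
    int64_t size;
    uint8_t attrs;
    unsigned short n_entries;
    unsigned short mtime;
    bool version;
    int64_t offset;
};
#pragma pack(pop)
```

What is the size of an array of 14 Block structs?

392

0..4  reserved  (4B, 2-aligned)
4..12  size  (8B, 2-aligned)
12..13  attrs  (1B, 1-aligned)
13..14  -- padding (1B)
14..16  n_entries  (2B, 2-aligned)
16..18  mtime  (2B, 2-aligned)
18..19  version  (1B, 1-aligned)
19..20  -- padding (1B)
20..28  offset  (8B, 2-aligned)
sizeof = 28, alignof = 2
array of 14: 14 × 28 = 392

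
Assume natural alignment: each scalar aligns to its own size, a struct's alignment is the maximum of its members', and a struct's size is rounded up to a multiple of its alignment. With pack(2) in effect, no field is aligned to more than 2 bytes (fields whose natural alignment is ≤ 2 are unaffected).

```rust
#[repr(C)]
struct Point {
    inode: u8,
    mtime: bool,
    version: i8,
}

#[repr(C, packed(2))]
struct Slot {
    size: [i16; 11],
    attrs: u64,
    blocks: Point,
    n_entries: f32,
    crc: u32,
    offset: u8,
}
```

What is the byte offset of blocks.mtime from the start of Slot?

31

Point: inode at 0 (size 1, align 1) → ends 1; mtime at 1 (size 1, align 1) → ends 2; version at 2 (size 1, align 1) → ends 3; total 3 bytes, alignment 1
size at 0 (size 22, align 2) → ends 22
attrs at 22 (size 8, align 2) → ends 30
blocks at 30 (size 3, align 1) → ends 33
within Point: mtime at 1
30 + 1 = 31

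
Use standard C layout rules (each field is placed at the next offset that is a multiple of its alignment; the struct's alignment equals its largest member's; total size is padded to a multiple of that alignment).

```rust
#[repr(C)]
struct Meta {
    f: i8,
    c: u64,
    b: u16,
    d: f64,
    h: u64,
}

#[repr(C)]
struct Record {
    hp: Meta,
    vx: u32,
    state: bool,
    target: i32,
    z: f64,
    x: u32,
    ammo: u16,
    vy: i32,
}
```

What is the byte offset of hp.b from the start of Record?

16

Meta: @0: f [1B, align 1] → 1; +7 pad (align 8); @8: c [8B, align 8] → 16; @16: b [2B, align 2] → 18; +6 pad (align 8); @24: d [8B, align 8] → 32; @32: h [8B, align 8] → 40; size 40, align 8
@0: hp [40B, align 8] → 40
within Meta: b at 16
0 + 16 = 16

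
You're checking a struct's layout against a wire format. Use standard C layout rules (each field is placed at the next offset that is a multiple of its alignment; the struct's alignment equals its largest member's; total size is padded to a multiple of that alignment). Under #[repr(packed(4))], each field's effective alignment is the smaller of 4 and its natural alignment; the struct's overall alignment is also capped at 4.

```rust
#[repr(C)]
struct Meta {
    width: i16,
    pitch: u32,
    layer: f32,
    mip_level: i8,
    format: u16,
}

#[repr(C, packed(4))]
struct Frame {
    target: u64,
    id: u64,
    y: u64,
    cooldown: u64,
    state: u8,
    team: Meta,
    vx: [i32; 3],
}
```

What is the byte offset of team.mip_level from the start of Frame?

Meta: 0..2  width  (2B, 2-aligned); 2..4  -- padding (2B); 4..8  pitch  (4B, 4-aligned); 8..12  layer  (4B, 4-aligned); 12..13  mip_level  (1B, 1-aligned); 13..14  -- padding (1B); 14..16  format  (2B, 2-aligned); sizeof = 16, alignof = 4
0..8  target  (8B, 4-aligned)
8..16  id  (8B, 4-aligned)
16..24  y  (8B, 4-aligned)
24..32  cooldown  (8B, 4-aligned)
32..33  state  (1B, 1-aligned)
33..36  -- padding (3B)
36..52  team  (16B, 4-aligned)
within Meta: mip_level at 12
36 + 12 = 48

48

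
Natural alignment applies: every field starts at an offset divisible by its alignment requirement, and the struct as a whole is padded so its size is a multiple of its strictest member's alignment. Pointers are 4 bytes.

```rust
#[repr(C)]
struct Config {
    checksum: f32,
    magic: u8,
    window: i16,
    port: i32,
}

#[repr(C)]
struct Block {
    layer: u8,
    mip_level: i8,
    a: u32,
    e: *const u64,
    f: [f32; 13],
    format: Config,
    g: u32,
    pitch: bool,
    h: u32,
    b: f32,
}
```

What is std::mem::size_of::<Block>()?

92

Config: 0..4  checksum  (4B, 4-aligned); 4..5  magic  (1B, 1-aligned); 5..6  -- padding (1B); 6..8  window  (2B, 2-aligned); 8..12  port  (4B, 4-aligned); sizeof = 12, alignof = 4
0..1  layer  (1B, 1-aligned)
1..2  mip_level  (1B, 1-aligned)
2..4  -- padding (2B)
4..8  a  (4B, 4-aligned)
8..12  e  (4B, 4-aligned)
12..64  f  (52B, 4-aligned)
64..76  format  (12B, 4-aligned)
76..80  g  (4B, 4-aligned)
80..81  pitch  (1B, 1-aligned)
81..84  -- padding (3B)
84..88  h  (4B, 4-aligned)
88..92  b  (4B, 4-aligned)
sizeof = 92, alignof = 4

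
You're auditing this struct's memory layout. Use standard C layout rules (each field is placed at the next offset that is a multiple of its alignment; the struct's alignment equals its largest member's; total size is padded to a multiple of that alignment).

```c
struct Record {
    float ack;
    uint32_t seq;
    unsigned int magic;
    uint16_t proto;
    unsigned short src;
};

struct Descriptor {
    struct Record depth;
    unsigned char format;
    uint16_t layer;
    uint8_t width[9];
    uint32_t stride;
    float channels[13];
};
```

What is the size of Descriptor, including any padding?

88

Record: 0..4  ack  (4B, 4-aligned); 4..8  seq  (4B, 4-aligned); 8..12  magic  (4B, 4-aligned); 12..14  proto  (2B, 2-aligned); 14..16  src  (2B, 2-aligned); sizeof = 16, alignof = 4
0..16  depth  (16B, 4-aligned)
16..17  format  (1B, 1-aligned)
17..18  -- padding (1B)
18..20  layer  (2B, 2-aligned)
20..29  width  (9B, 1-aligned)
29..32  -- padding (3B)
32..36  stride  (4B, 4-aligned)
36..88  channels  (52B, 4-aligned)
sizeof = 88, alignof = 4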